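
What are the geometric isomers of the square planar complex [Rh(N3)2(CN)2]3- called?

cis and trans

In a square planar complex each vertex has one trans partner and two cis neighbours.
The distinct arrangements are (2 in all): N3 cis; N3 trans.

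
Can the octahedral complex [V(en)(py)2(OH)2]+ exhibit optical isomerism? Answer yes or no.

yes

Each en is bidentate and must span two cis positions.
Working through the distinct placements yields 3 geometric isomers: py cis, OH trans; py trans, OH cis; py cis, OH cis (chiral).
One of these lacks any improper symmetry element and so occurs as an enantiomeric pair, giving 3 + 1 = 4 stereoisomers in total.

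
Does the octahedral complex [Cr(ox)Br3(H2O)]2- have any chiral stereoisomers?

Each ox is bidentate and must span two cis positions.
Working through the distinct placements yields 2 geometric isomers: Br mer; Br fac.
Each arrangement has an internal mirror plane or centre of symmetry, so none is chiral.

no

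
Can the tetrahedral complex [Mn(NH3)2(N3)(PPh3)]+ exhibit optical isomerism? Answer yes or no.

In a tetrahedral complex all four positions are equivalent and every pair of ligands is adjacent — there is no cis/trans distinction.
Only one geometric arrangement is possible.

no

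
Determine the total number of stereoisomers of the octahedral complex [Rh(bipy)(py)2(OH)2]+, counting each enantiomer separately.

Each bipy is bidentate and must span two cis positions.
There are 3 geometric isomers: py cis, OH trans; py trans, OH cis; py cis, OH cis (chiral).
One of these lacks any improper symmetry element and so occurs as an enantiomeric pair, giving 3 + 1 = 4 stereoisomers in total.

4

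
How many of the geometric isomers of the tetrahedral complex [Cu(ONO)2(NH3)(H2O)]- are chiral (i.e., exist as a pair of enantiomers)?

In a tetrahedral complex all four positions are equivalent and every pair of ligands is adjacent — there is no cis/trans distinction.
Only one geometric arrangement is possible.

0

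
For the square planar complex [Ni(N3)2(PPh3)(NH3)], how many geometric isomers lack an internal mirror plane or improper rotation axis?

0

A square has two trans pairs of vertices; adjacent vertices are cis.
Systematic placement gives 2 geometric isomers: N3 cis; N3 trans.
Each arrangement has an internal mirror plane or centre of symmetry, so none is chiral.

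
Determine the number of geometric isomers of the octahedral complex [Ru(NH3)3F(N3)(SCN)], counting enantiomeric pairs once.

An octahedron has six vertices in three trans pairs; every non-trans pair is cis.
Systematic placement gives 4 geometric isomers: NH3 mer (3 arrangements); NH3 fac (chiral).

4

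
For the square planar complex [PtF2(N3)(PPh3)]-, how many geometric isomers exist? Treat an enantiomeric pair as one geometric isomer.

2

In a square planar complex each vertex has one trans partner and two cis neighbours.
There are 2 geometric isomers: F cis; F trans.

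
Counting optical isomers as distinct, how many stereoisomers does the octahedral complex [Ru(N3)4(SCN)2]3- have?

There are 2 geometric isomers: SCN trans; SCN cis.
Each arrangement has an internal mirror plane or centre of symmetry, so none is chiral.

2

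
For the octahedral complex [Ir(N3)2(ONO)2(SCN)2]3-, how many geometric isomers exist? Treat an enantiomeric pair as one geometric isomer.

An octahedron has six vertices in three trans pairs; every non-trans pair is cis.
Working through the distinct placements yields 5 geometric isomers: N3 trans, ONO trans, SCN trans; N3 trans, ONO cis, SCN cis; N3 cis, ONO cis, SCN trans; N3 cis, ONO cis, SCN cis (chiral); N3 cis, ONO trans, SCN cis.

5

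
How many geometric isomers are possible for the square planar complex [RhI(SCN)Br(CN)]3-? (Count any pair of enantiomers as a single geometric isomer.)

3

A square has two trans pairs of vertices; adjacent vertices are cis.
There are 3 geometric isomers: (Br/I trans, CN/SCN trans); (Br/SCN trans, CN/I trans); (Br/CN trans, I/SCN trans).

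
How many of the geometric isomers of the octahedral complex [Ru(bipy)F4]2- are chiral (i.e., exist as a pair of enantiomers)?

0

The six octahedral sites form three mutually perpendicular trans pairs.
Each bipy is bidentate and must span two cis positions.
Only one geometric arrangement is possible.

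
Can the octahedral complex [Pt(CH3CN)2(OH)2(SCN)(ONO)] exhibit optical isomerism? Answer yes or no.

Systematic placement gives 6 geometric isomers: CH3CN trans, OH trans; CH3CN trans, OH cis; CH3CN cis, OH cis (3 arrangements, 2 chiral); CH3CN cis, OH trans.
Of these, 2 lack any improper symmetry element and so occur as enantiomeric pairs, giving 6 + 2 = 8 stereoisomers in total.

yes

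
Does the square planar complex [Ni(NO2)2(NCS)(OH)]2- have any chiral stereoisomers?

In a square planar complex each vertex has one trans partner and two cis neighbours.
The distinct arrangements are (2 in all): NO2 cis; NO2 trans.
Each arrangement has an internal mirror plane or centre of symmetry, so none is chiral.

no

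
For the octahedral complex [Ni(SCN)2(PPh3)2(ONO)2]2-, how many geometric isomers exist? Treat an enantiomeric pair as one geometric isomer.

5

The six octahedral sites form three mutually perpendicular trans pairs.
There are 5 geometric isomers: SCN trans, PPh3 trans, ONO trans; SCN cis, PPh3 cis, ONO trans; SCN trans, PPh3 cis, ONO cis; SCN cis, PPh3 cis, ONO cis (chiral); SCN cis, PPh3 trans, ONO cis.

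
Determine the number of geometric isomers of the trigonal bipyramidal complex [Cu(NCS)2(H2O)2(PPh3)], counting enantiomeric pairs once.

In a trigonal bipyramid the two axial positions differ from the three equatorial ones.
Placing the ligands in turn and identifying arrangements related by rotation or reflection leaves 5 distinct geometric isomers.

5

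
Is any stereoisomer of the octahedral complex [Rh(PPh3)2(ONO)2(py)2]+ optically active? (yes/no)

The six octahedral sites form three mutually perpendicular trans pairs.
There are 5 geometric isomers: PPh3 trans, ONO trans, py trans; PPh3 cis, ONO trans, py cis; PPh3 cis, ONO cis, py trans; PPh3 cis, ONO cis, py cis (chiral); PPh3 trans, ONO cis, py cis.
One of these lacks any improper symmetry element and so occurs as an enantiomeric pair, giving 5 + 1 = 6 stereoisomers in total.

yes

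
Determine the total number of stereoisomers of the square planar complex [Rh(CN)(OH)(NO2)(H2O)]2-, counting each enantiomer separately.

Systematic placement gives 3 geometric isomers: (CN/NO2 trans, H2O/OH trans); (CN/OH trans, H2O/NO2 trans); (CN/H2O trans, NO2/OH trans).
Each arrangement has an internal mirror plane or centre of symmetry, so none is chiral.

3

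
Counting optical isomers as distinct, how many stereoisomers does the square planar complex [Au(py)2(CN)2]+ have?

A square has two trans pairs of vertices; adjacent vertices are cis.
Working through the distinct placements yields 2 geometric isomers: py cis; py trans.
Each arrangement has an internal mirror plane or centre of symmetry, so none is chiral.

2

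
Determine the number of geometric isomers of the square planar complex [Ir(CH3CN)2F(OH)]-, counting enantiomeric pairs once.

In a square planar complex each vertex has one trans partner and two cis neighbours.
The distinct arrangements are (2 in all): CH3CN cis; CH3CN trans.

2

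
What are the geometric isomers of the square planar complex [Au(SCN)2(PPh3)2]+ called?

The distinct arrangements are (2 in all): SCN cis; SCN trans.

cis and trans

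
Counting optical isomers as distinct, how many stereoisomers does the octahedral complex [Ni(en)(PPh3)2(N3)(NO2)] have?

6

The six octahedral sites form three mutually perpendicular trans pairs.
Each en is bidentate and must span two cis positions.
There are 4 geometric isomers: PPh3 cis (3 arrangements, 2 chiral); PPh3 trans.
Of these, 2 lack any improper symmetry element and so occur as enantiomeric pairs, giving 4 + 2 = 6 stereoisomers in total.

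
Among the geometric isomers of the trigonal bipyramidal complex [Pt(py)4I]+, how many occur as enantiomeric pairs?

0

In a trigonal bipyramid the two axial positions differ from the three equatorial ones.
Working through the distinct placements yields 2 geometric isomers: I axial; I equatorial.
Each arrangement has an internal mirror plane or centre of symmetry, so none is chiral.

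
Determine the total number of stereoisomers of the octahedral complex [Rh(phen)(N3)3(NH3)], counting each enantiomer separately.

Each phen is bidentate and must span two cis positions.
There are 2 geometric isomers: N3 mer; N3 fac.
Each arrangement has an internal mirror plane or centre of symmetry, so none is chiral.

2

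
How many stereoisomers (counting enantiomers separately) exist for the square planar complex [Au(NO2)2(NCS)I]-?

2

In a square planar complex each vertex has one trans partner and two cis neighbours.
Working through the distinct placements yields 2 geometric isomers: NO2 cis; NO2 trans.
Each arrangement has an internal mirror plane or centre of symmetry, so none is chiral.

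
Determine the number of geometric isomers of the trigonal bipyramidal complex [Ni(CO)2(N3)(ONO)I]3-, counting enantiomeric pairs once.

7

Systematic enumeration (placing each ligand type in turn and discarding arrangements equivalent by rotation or reflection) gives 7 geometric isomers.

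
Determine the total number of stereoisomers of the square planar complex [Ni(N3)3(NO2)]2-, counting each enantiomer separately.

In a square planar complex each vertex has one trans partner and two cis neighbours.
Only one geometric arrangement is possible.

1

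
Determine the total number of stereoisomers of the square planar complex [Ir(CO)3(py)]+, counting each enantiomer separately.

In a square planar complex each vertex has one trans partner and two cis neighbours.
Only one geometric arrangement is possible.

1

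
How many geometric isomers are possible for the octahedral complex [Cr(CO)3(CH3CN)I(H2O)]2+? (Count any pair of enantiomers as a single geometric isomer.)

The six octahedral sites form three mutually perpendicular trans pairs.
Working through the distinct placements yields 4 geometric isomers: CO mer (3 arrangements); CO fac (chiral).

4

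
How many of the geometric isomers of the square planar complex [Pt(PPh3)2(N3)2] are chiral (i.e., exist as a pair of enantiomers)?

0

There are 2 geometric isomers: PPh3 cis; PPh3 trans.
Each arrangement has an internal mirror plane or centre of symmetry, so none is chiral.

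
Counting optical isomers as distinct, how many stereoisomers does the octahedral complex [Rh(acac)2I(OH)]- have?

An octahedron has six vertices in three trans pairs; every non-trans pair is cis.
Each acac is bidentate and must span two cis positions.
Systematic placement gives 2 geometric isomers: I and OH mutually trans; I and OH mutually cis (chiral).
One of these lacks any improper symmetry element and so occurs as an enantiomeric pair, giving 2 + 1 = 3 stereoisomers in total.

3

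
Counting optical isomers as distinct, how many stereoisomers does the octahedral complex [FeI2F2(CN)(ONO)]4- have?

In an octahedral complex each vertex has one trans partner and four cis neighbours.
Working through the distinct placements yields 6 geometric isomers: I cis, F cis (3 arrangements, 2 chiral); I trans, F cis; I cis, F trans; I trans, F trans.
Of these, 2 lack any improper symmetry element and so occur as enantiomeric pairs, giving 6 + 2 = 8 stereoisomers in total.

8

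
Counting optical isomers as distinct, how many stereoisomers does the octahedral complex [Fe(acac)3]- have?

2

An octahedron has six vertices in three trans pairs; every non-trans pair is cis.
Each acac is bidentate and must span two cis positions.
Only one geometric arrangement is possible; it has no improper symmetry element, so it exists as a pair of enantiomers (2 stereoisomers).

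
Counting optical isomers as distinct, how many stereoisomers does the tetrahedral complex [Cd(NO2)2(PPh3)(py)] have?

1

In a tetrahedral complex all four positions are equivalent and every pair of ligands is adjacent — there is no cis/trans distinction.
Only one geometric arrangement is possible.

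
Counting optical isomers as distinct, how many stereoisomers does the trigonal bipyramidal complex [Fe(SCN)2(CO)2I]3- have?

6

A trigonal bipyramid has two axial and three equatorial sites, which are chemically inequivalent.
Exhaustive case analysis gives 5 geometric isomers.
One of these lacks any improper symmetry element and so occurs as an enantiomeric pair, giving 5 + 1 = 6 stereoisomers in total.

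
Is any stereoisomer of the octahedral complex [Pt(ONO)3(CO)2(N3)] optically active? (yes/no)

In an octahedral complex each vertex has one trans partner and four cis neighbours.
There are 3 geometric isomers: ONO mer, CO trans; ONO mer, CO cis; ONO fac, CO cis.
Each arrangement has an internal mirror plane or centre of symmetry, so none is chiral.

no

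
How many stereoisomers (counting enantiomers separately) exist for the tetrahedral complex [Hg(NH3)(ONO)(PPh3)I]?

2

Only one geometric arrangement is possible; it has no improper symmetry element, so it exists as a pair of enantiomers (2 stereoisomers).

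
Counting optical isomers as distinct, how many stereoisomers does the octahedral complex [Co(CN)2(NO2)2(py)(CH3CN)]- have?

The distinct arrangements are (6 in all): CN cis, NO2 cis (3 arrangements, 2 chiral); CN cis, NO2 trans; CN trans, NO2 cis; CN trans, NO2 trans.
Of these, 2 lack any improper symmetry element and so occur as enantiomeric pairs, giving 6 + 2 = 8 stereoisomers in total.

8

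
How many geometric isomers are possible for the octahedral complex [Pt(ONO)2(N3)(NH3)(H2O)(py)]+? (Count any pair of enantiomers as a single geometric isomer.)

9

An octahedron has six vertices in three trans pairs; every non-trans pair is cis.
Systematic enumeration (placing each ligand type in turn and discarding arrangements equivalent by rotation or reflection) gives 9 geometric isomers.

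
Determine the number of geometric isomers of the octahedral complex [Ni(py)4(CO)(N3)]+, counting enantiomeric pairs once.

2

In an octahedral complex each vertex has one trans partner and four cis neighbours.
There are 2 geometric isomers: CO and N3 mutually trans; CO and N3 mutually cis.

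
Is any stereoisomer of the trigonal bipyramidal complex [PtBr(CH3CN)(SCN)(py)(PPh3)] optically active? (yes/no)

A trigonal bipyramid has two axial and three equatorial sites, which are chemically inequivalent.
Systematic enumeration (placing each ligand type in turn and discarding arrangements equivalent by rotation or reflection) gives 10 geometric isomers.
Of these, 10 lack any improper symmetry element and so occur as enantiomeric pairs, giving 10 + 10 = 20 stereoisomers in total.

yes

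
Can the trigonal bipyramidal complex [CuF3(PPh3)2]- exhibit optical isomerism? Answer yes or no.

There are 3 geometric isomers: PPh3 both equatorial; PPh3 one axial, one equatorial; PPh3 both axial.
Each arrangement has an internal mirror plane or centre of symmetry, so none is chiral.

no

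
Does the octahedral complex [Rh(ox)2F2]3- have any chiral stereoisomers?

Each ox is bidentate and must span two cis positions.
The distinct arrangements are (2 in all): F trans; F cis (chiral).
One of these lacks any improper symmetry element and so occurs as an enantiomeric pair, giving 2 + 1 = 3 stereoisomers in total.

yes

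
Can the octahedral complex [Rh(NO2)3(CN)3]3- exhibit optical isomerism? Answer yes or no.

In an octahedral complex each vertex has one trans partner and four cis neighbours.
The distinct arrangements are (2 in all): NO2 mer; NO2 fac.
Each arrangement has an internal mirror plane or centre of symmetry, so none is chiral.

no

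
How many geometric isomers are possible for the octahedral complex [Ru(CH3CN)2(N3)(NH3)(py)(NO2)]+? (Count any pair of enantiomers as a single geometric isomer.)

9

Placing the ligands in turn and identifying arrangements related by rotation or reflection leaves 9 distinct geometric isomers.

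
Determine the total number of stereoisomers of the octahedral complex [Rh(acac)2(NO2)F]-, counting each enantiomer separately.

3

An octahedron has six vertices in three trans pairs; every non-trans pair is cis.
Each acac is bidentate and must span two cis positions.
There are 2 geometric isomers: NO2 and F mutually trans; NO2 and F mutually cis (chiral).
One of these lacks any improper symmetry element and so occurs as an enantiomeric pair, giving 2 + 1 = 3 stereoisomers in total.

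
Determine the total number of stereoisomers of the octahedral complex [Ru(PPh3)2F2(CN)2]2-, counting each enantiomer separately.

6

Systematic placement gives 5 geometric isomers: PPh3 trans, F trans, CN trans; PPh3 cis, F cis, CN trans; PPh3 trans, F cis, CN cis; PPh3 cis, F cis, CN cis (chiral); PPh3 cis, F trans, CN cis.
One of these lacks any improper symmetry element and so occurs as an enantiomeric pair, giving 5 + 1 = 6 stereoisomers in total.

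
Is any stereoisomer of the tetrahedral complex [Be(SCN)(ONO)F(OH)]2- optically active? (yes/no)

Only one geometric arrangement is possible; it has no improper symmetry element, so it exists as a pair of enantiomers (2 stereoisomers).

yes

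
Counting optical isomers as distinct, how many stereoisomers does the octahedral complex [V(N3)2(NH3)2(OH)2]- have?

6

The six octahedral sites form three mutually perpendicular trans pairs.
The distinct arrangements are (5 in all): N3 trans, NH3 trans, OH trans; N3 trans, NH3 cis, OH cis; N3 cis, NH3 cis, OH trans; N3 cis, NH3 cis, OH cis (chiral); N3 cis, NH3 trans, OH cis.
One of these lacks any improper symmetry element and so occurs as an enantiomeric pair, giving 5 + 1 = 6 stereoisomers in total.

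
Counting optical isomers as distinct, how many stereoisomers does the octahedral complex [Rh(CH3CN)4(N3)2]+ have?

2

An octahedron has six vertices in three trans pairs; every non-trans pair is cis.
Working through the distinct placements yields 2 geometric isomers: N3 trans; N3 cis.
Each arrangement has an internal mirror plane or centre of symmetry, so none is chiral.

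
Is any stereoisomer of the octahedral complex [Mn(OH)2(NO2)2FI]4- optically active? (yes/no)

An octahedron has six vertices in three trans pairs; every non-trans pair is cis.
Systematic placement gives 6 geometric isomers: OH trans, NO2 trans; OH cis, NO2 cis (3 arrangements, 2 chiral); OH trans, NO2 cis; OH cis, NO2 trans.
Of these, 2 lack any improper symmetry element and so occur as enantiomeric pairs, giving 6 + 2 = 8 stereoisomers in total.

yes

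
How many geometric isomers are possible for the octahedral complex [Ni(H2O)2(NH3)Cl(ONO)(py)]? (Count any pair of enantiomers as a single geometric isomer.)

An octahedron has six vertices in three trans pairs; every non-trans pair is cis.
Systematic enumeration (placing each ligand type in turn and discarding arrangements equivalent by rotation or reflection) gives 9 geometric isomers.

9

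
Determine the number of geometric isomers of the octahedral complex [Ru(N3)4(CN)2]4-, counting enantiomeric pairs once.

2

In an octahedral complex each vertex has one trans partner and four cis neighbours.
Working through the distinct placements yields 2 geometric isomers: CN trans; CN cis.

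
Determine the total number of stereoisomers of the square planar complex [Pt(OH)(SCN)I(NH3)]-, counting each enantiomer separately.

In a square planar complex each vertex has one trans partner and two cis neighbours.
There are 3 geometric isomers: (I/OH trans, NH3/SCN trans); (I/SCN trans, NH3/OH trans); (I/NH3 trans, OH/SCN trans).
Each arrangement has an internal mirror plane or centre of symmetry, so none is chiral.

3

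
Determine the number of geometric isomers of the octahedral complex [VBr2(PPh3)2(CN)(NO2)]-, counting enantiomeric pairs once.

6

In an octahedral complex each vertex has one trans partner and four cis neighbours.
Working through the distinct placements yields 6 geometric isomers: Br trans, PPh3 trans; Br trans, PPh3 cis; Br cis, PPh3 trans; Br cis, PPh3 cis (3 arrangements, 2 chiral).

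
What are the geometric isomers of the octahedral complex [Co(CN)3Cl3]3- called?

fac and mer

There are 2 geometric isomers: CN mer; CN fac.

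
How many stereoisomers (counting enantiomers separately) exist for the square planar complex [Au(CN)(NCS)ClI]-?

3

In a square planar complex each vertex has one trans partner and two cis neighbours.
The distinct arrangements are (3 in all): (CN/I trans, Cl/NCS trans); (CN/NCS trans, Cl/I trans); (CN/Cl trans, I/NCS trans).
Each arrangement has an internal mirror plane or centre of symmetry, so none is chiral.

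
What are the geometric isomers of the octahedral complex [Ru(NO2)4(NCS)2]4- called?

In an octahedral complex each vertex has one trans partner and four cis neighbours.
The distinct arrangements are (2 in all): NCS trans; NCS cis.

cis and trans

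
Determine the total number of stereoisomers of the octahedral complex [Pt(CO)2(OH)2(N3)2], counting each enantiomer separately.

6

There are 5 geometric isomers: CO trans, OH trans, N3 trans; CO trans, OH cis, N3 cis; CO cis, OH trans, N3 cis; CO cis, OH cis, N3 cis (chiral); CO cis, OH cis, N3 trans.
One of these lacks any improper symmetry element and so occurs as an enantiomeric pair, giving 5 + 1 = 6 stereoisomers in total.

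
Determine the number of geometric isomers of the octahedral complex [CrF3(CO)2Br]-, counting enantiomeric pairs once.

In an octahedral complex each vertex has one trans partner and four cis neighbours.
The distinct arrangements are (3 in all): F mer, CO cis; F mer, CO trans; F fac, CO cis.

3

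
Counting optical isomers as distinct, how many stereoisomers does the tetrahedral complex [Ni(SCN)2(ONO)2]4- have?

1

All four vertices of a tetrahedron are equivalent and mutually adjacent, so cis/trans isomerism cannot arise.
Only one geometric arrangement is possible.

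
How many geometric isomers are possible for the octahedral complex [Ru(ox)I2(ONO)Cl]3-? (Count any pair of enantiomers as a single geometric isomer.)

4

In an octahedral complex each vertex has one trans partner and four cis neighbours.
Each ox is bidentate and must span two cis positions.
Systematic placement gives 4 geometric isomers: I cis (3 arrangements, 2 chiral); I trans.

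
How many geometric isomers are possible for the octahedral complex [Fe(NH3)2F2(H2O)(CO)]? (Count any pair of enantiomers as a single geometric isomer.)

6

Systematic placement gives 6 geometric isomers: NH3 trans, F cis; NH3 cis, F cis (3 arrangements, 2 chiral); NH3 trans, F trans; NH3 cis, F trans.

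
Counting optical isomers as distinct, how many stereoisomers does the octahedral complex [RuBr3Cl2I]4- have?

In an octahedral complex each vertex has one trans partner and four cis neighbours.
Systematic placement gives 3 geometric isomers: Br mer, Cl cis; Br mer, Cl trans; Br fac, Cl cis.
Each arrangement has an internal mirror plane or centre of symmetry, so none is chiral.

3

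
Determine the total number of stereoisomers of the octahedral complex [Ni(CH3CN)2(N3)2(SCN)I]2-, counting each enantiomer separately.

The six octahedral sites form three mutually perpendicular trans pairs.
There are 6 geometric isomers: CH3CN trans, N3 cis; CH3CN trans, N3 trans; CH3CN cis, N3 cis (3 arrangements, 2 chiral); CH3CN cis, N3 trans.
Of these, 2 lack any improper symmetry element and so occur as enantiomeric pairs, giving 6 + 2 = 8 stereoisomers in total.

8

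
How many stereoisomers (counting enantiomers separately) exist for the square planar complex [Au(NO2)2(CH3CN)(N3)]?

2

A square has two trans pairs of vertices; adjacent vertices are cis.
The distinct arrangements are (2 in all): NO2 cis; NO2 trans.
Each arrangement has an internal mirror plane or centre of symmetry, so none is chiral.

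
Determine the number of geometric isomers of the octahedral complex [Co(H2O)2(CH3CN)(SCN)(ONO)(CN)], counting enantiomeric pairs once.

Systematic enumeration (placing each ligand type in turn and discarding arrangements equivalent by rotation or reflection) gives 9 geometric isomers.

9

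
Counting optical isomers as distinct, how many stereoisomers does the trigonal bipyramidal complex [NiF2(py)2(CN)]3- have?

In a trigonal bipyramid the two axial positions differ from the three equatorial ones.
Placing the ligands in turn and identifying arrangements related by rotation or reflection leaves 5 distinct geometric isomers.
One of these lacks any improper symmetry element and so occurs as an enantiomeric pair, giving 5 + 1 = 6 stereoisomers in total.

6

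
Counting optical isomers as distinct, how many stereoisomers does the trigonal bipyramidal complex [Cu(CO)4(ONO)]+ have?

A trigonal bipyramid has two axial and three equatorial sites, which are chemically inequivalent.
There are 2 geometric isomers: ONO equatorial; ONO axial.
Each arrangement has an internal mirror plane or centre of symmetry, so none is chiral.

2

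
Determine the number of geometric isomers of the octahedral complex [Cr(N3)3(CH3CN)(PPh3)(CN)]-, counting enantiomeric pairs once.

In an octahedral complex each vertex has one trans partner and four cis neighbours.
The distinct arrangements are (4 in all): N3 mer (3 arrangements); N3 fac (chiral).

4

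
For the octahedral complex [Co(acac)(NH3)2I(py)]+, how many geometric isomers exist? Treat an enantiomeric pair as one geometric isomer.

4

The six octahedral sites form three mutually perpendicular trans pairs.
Each acac is bidentate and must span two cis positions.
The distinct arrangements are (4 in all): NH3 cis (3 arrangements, 2 chiral); NH3 trans.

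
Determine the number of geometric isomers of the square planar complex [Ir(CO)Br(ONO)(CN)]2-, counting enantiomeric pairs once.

In a square planar complex each vertex has one trans partner and two cis neighbours.
Systematic placement gives 3 geometric isomers: (Br/CO trans, CN/ONO trans); (Br/ONO trans, CN/CO trans); (Br/CN trans, CO/ONO trans).

3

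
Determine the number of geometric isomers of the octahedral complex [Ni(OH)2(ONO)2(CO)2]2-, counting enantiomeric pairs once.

The six octahedral sites form three mutually perpendicular trans pairs.
Systematic placement gives 5 geometric isomers: OH trans, ONO trans, CO trans; OH cis, ONO cis, CO trans; OH cis, ONO trans, CO cis; OH cis, ONO cis, CO cis (chiral); OH trans, ONO cis, CO cis.

5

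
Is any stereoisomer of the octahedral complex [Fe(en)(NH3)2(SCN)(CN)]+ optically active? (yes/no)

The six octahedral sites form three mutually perpendicular trans pairs.
Each en is bidentate and must span two cis positions.
Systematic placement gives 4 geometric isomers: NH3 cis (3 arrangements, 2 chiral); NH3 trans.
Of these, 2 lack any improper symmetry element and so occur as enantiomeric pairs, giving 4 + 2 = 6 stereoisomers in total.

yes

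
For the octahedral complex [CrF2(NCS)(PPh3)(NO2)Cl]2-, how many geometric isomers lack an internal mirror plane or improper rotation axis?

6

Placing the ligands in turn and identifying arrangements related by rotation or reflection leaves 9 distinct geometric isomers.
Of these, 6 lack any improper symmetry element and so occur as enantiomeric pairs, giving 9 + 6 = 15 stereoisomers in total.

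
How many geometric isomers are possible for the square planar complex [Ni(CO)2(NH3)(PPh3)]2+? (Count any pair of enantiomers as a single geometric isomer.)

2

A square has two trans pairs of vertices; adjacent vertices are cis.
There are 2 geometric isomers: CO cis; CO trans.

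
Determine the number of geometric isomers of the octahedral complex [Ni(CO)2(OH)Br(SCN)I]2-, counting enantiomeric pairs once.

9

An octahedron has six vertices in three trans pairs; every non-trans pair is cis.
Exhaustive case analysis gives 9 geometric isomers.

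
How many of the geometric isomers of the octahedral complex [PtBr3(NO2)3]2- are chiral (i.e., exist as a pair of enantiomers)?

0

In an octahedral complex each vertex has one trans partner and four cis neighbours.
Working through the distinct placements yields 2 geometric isomers: Br mer; Br fac.
Each arrangement has an internal mirror plane or centre of symmetry, so none is chiral.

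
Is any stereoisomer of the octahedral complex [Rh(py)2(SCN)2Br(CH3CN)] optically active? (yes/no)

An octahedron has six vertices in three trans pairs; every non-trans pair is cis.
Systematic placement gives 6 geometric isomers: py trans, SCN trans; py cis, SCN cis (3 arrangements, 2 chiral); py trans, SCN cis; py cis, SCN trans.
Of these, 2 lack any improper symmetry element and so occur as enantiomeric pairs, giving 6 + 2 = 8 stereoisomers in total.

yes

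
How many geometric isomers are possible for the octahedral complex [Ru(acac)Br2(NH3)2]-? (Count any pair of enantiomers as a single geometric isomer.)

The six octahedral sites form three mutually perpendicular trans pairs.
Each acac is bidentate and must span two cis positions.
Systematic placement gives 3 geometric isomers: Br trans, NH3 cis; Br cis, NH3 cis (chiral); Br cis, NH3 trans.

3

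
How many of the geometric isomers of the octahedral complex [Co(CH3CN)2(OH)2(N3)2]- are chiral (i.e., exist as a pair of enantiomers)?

1

An octahedron has six vertices in three trans pairs; every non-trans pair is cis.
Working through the distinct placements yields 5 geometric isomers: CH3CN trans, OH trans, N3 trans; CH3CN trans, OH cis, N3 cis; CH3CN cis, OH trans, N3 cis; CH3CN cis, OH cis, N3 cis (chiral); CH3CN cis, OH cis, N3 trans.
One of these lacks any improper symmetry element and so occurs as an enantiomeric pair, giving 5 + 1 = 6 stereoisomers in total.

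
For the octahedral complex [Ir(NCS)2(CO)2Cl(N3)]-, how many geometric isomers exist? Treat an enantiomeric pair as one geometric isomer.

The six octahedral sites form three mutually perpendicular trans pairs.
Systematic placement gives 6 geometric isomers: NCS trans, CO trans; NCS cis, CO trans; NCS trans, CO cis; NCS cis, CO cis (3 arrangements, 2 chiral).

6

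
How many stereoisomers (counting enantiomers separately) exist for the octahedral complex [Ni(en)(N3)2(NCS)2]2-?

4

The six octahedral sites form three mutually perpendicular trans pairs.
Each en is bidentate and must span two cis positions.
The distinct arrangements are (3 in all): N3 trans, NCS cis; N3 cis, NCS cis (chiral); N3 cis, NCS trans.
One of these lacks any improper symmetry element and so occurs as an enantiomeric pair, giving 3 + 1 = 4 stereoisomers in total.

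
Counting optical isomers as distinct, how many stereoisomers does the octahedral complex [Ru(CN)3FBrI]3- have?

5

An octahedron has six vertices in three trans pairs; every non-trans pair is cis.
Working through the distinct placements yields 4 geometric isomers: CN mer (3 arrangements); CN fac (chiral).
One of these lacks any improper symmetry element and so occurs as an enantiomeric pair, giving 4 + 1 = 5 stereoisomers in total.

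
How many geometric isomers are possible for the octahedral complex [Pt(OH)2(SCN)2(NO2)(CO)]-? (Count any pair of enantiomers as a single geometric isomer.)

The six octahedral sites form three mutually perpendicular trans pairs.
There are 6 geometric isomers: OH trans, SCN trans; OH cis, SCN cis (3 arrangements, 2 chiral); OH cis, SCN trans; OH trans, SCN cis.

6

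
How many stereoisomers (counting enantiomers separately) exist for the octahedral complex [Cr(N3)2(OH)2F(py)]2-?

Working through the distinct placements yields 6 geometric isomers: N3 cis, OH cis (3 arrangements, 2 chiral); N3 cis, OH trans; N3 trans, OH cis; N3 trans, OH trans.
Of these, 2 lack any improper symmetry element and so occur as enantiomeric pairs, giving 6 + 2 = 8 stereoisomers in total.

8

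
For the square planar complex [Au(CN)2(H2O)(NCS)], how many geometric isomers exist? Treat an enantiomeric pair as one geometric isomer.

A square has two trans pairs of vertices; adjacent vertices are cis.
Working through the distinct placements yields 2 geometric isomers: CN cis; CN trans.

2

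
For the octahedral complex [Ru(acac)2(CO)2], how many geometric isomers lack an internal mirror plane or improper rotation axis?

An octahedron has six vertices in three trans pairs; every non-trans pair is cis.
Each acac is bidentate and must span two cis positions.
There are 2 geometric isomers: CO trans; CO cis (chiral).
One of these lacks any improper symmetry element and so occurs as an enantiomeric pair, giving 2 + 1 = 3 stereoisomers in total.

1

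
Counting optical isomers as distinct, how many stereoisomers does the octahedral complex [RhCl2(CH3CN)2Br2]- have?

6

In an octahedral complex each vertex has one trans partner and four cis neighbours.
Systematic placement gives 5 geometric isomers: Cl trans, CH3CN trans, Br trans; Cl cis, CH3CN cis, Br trans; Cl trans, CH3CN cis, Br cis; Cl cis, CH3CN cis, Br cis (chiral); Cl cis, CH3CN trans, Br cis.
One of these lacks any improper symmetry element and so occurs as an enantiomeric pair, giving 5 + 1 = 6 stereoisomers in total.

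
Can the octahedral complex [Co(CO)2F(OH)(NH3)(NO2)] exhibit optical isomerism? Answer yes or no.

An octahedron has six vertices in three trans pairs; every non-trans pair is cis.
Placing the ligands in turn and identifying arrangements related by rotation or reflection leaves 9 distinct geometric isomers.
Of these, 6 lack any improper symmetry element and so occur as enantiomeric pairs, giving 9 + 6 = 15 stereoisomers in total.

yes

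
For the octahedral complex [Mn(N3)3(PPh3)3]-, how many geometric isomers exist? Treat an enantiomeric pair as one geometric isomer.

2

The distinct arrangements are (2 in all): N3 mer; N3 fac.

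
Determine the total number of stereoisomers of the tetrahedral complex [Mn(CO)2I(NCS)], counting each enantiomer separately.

1

In a tetrahedral complex all four positions are equivalent and every pair of ligands is adjacent — there is no cis/trans distinction.
Only one geometric arrangement is possible.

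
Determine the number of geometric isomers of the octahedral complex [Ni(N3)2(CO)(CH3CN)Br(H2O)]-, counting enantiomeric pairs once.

An octahedron has six vertices in three trans pairs; every non-trans pair is cis.
Systematic enumeration (placing each ligand type in turn and discarding arrangements equivalent by rotation or reflection) gives 9 geometric isomers.

9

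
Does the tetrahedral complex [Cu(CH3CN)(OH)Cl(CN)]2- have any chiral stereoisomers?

In a tetrahedral complex all four positions are equivalent and every pair of ligands is adjacent — there is no cis/trans distinction.
Only one geometric arrangement is possible; it has no improper symmetry element, so it exists as a pair of enantiomers (2 stereoisomers).

yes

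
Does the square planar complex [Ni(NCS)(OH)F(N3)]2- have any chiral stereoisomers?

A square has two trans pairs of vertices; adjacent vertices are cis.
The distinct arrangements are (3 in all): (F/NCS trans, N3/OH trans); (F/OH trans, N3/NCS trans); (F/N3 trans, NCS/OH trans).
Each arrangement has an internal mirror plane or centre of symmetry, so none is chiral.

no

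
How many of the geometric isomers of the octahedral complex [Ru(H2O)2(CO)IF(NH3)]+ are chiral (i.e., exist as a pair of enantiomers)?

6

Exhaustive case analysis gives 9 geometric isomers.
Of these, 6 lack any improper symmetry element and so occur as enantiomeric pairs, giving 9 + 6 = 15 stereoisomers in total.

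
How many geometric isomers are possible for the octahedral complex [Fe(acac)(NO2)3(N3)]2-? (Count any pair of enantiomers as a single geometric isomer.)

The six octahedral sites form three mutually perpendicular trans pairs.
Each acac is bidentate and must span two cis positions.
Working through the distinct placements yields 2 geometric isomers: NO2 fac; NO2 mer.

2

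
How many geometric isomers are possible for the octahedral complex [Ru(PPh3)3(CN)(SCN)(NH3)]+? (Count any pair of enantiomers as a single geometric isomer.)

4

In an octahedral complex each vertex has one trans partner and four cis neighbours.
The distinct arrangements are (4 in all): PPh3 mer (3 arrangements); PPh3 fac (chiral).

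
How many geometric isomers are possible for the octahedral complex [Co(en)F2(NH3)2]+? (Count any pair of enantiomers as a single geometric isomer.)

In an octahedral complex each vertex has one trans partner and four cis neighbours.
Each en is bidentate and must span two cis positions.
There are 3 geometric isomers: F trans, NH3 cis; F cis, NH3 cis (chiral); F cis, NH3 trans.

3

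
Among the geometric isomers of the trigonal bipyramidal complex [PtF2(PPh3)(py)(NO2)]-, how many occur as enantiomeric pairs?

In a trigonal bipyramid the two axial positions differ from the three equatorial ones.
Systematic enumeration (placing each ligand type in turn and discarding arrangements equivalent by rotation or reflection) gives 7 geometric isomers.
Of these, 3 lack any improper symmetry element and so occur as enantiomeric pairs, giving 7 + 3 = 10 stereoisomers in total.

3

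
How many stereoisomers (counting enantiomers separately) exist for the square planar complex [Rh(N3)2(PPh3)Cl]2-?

In a square planar complex each vertex has one trans partner and two cis neighbours.
There are 2 geometric isomers: N3 cis; N3 trans.
Each arrangement has an internal mirror plane or centre of symmetry, so none is chiral.

2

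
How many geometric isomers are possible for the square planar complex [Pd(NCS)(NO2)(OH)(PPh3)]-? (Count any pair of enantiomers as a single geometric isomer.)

3

A square has two trans pairs of vertices; adjacent vertices are cis.
Working through the distinct placements yields 3 geometric isomers: (NCS/OH trans, NO2/PPh3 trans); (NCS/PPh3 trans, NO2/OH trans); (NCS/NO2 trans, OH/PPh3 trans).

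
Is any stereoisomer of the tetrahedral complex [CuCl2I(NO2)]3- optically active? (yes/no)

Only one geometric arrangement is possible.

no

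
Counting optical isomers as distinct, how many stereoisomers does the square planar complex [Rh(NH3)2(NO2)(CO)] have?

2

A square has two trans pairs of vertices; adjacent vertices are cis.
Working through the distinct placements yields 2 geometric isomers: NH3 cis; NH3 trans.
Each arrangement has an internal mirror plane or centre of symmetry, so none is chiral.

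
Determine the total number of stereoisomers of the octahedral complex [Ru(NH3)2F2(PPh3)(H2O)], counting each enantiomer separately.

The distinct arrangements are (6 in all): NH3 cis, F trans; NH3 trans, F trans; NH3 cis, F cis (3 arrangements, 2 chiral); NH3 trans, F cis.
Of these, 2 lack any improper symmetry element and so occur as enantiomeric pairs, giving 6 + 2 = 8 stereoisomers in total.

8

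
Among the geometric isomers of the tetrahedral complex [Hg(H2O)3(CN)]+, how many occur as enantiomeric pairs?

All four vertices of a tetrahedron are equivalent and mutually adjacent, so cis/trans isomerism cannot arise.
Only one geometric arrangement is possible.

0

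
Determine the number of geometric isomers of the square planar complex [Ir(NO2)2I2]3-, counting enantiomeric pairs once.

A square has two trans pairs of vertices; adjacent vertices are cis.
Systematic placement gives 2 geometric isomers: NO2 cis; NO2 trans.

2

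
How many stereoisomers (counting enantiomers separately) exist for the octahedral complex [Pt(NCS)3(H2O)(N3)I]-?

5

The six octahedral sites form three mutually perpendicular trans pairs.
Working through the distinct placements yields 4 geometric isomers: NCS mer (3 arrangements); NCS fac (chiral).
One of these lacks any improper symmetry element and so occurs as an enantiomeric pair, giving 4 + 1 = 5 stereoisomers in total.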